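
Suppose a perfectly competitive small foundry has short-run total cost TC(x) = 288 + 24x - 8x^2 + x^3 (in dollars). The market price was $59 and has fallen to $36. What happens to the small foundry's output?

Output falls from 7 to 6

AVC = 24 - 8x + x^2, minimized at x = 4 where min AVC = $8. MC = 24 - 16x + 3x^2.
At P = $59 ≥ min AVC, set P = MC on the rising branch: x = 7.
At P = $36 ≥ min AVC, set P = MC: x = 6. The firm stays open but cuts output.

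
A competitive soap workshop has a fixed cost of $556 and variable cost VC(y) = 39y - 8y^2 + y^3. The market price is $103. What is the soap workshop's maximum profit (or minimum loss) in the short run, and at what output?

Profit = -$44 at y = 8

AVC = 39 - 8y + y^2 has its minimum $23 at y = 4; price $103 clears that bar, so the firm operates.
With MC = 39 - 16y + 3y^2, P = MC on the upward-sloping part at y* = 8.
TR = 103·8 = 824. TC = 556 + 312 = 868. Profit = 824 − 868 = -$44.
By producing, the firm covers all variable cost plus $512 of fixed cost; shutting down would lose the full $556.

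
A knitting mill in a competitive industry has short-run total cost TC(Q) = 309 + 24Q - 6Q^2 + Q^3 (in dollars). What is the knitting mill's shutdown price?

The firm shuts down when price falls below the minimum of average variable cost. AVC = VC/Q = 24 - 6Q + Q^2.
At the minimum of AVC, MC = AVC. MC = 24 - 12Q + 3Q^2; setting MC = AVC gives 2Q^2 - 6Q = 0, so Q = 3. min AVC = 15.
For P < $15 the firm produces nothing.

$15 per unit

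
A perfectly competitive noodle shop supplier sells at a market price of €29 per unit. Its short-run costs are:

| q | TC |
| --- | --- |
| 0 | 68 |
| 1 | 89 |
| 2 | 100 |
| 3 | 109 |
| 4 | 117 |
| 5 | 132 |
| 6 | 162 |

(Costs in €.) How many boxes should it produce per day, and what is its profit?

Profit at each row (π = 29q − TC): q=0: -68; q=1: -60; q=2: -42; q=3: -22; q=4: -1; q=5: 13; q=6: 12.
Profit is maximized at q = 5. AVC there is 64/5 = €12.80 ≤ P, so producing beats shutting down (which would give -€68).

q = 5; profit = €13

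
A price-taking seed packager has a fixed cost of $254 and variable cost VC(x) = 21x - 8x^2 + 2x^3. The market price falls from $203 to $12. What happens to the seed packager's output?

Output falls from 7 to 0 (the firm shuts down)

MC = 21 - 16x + 6x^2; the shutdown threshold is min AVC = $13 (at x = 2).
With P = $203 above the shutdown price, P = MC gives x = 7.
At P = $12 < min AVC = $13, price no longer covers variable cost at any output, so the firm shuts down: x = 0.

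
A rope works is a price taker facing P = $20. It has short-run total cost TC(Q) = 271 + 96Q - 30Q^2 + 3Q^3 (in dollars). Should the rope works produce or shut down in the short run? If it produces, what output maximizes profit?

From TC, MC = TC'(Q) = 96 - 60Q + 9Q^2 and AVC = VC/Q = 96 - 30Q + 3Q^2.
The AVC parabola has its vertex at Q = 30/6 = 5, where AVC = 96 - 30·5 + 3·5^2 = $21.
With P < min AVC ($20 < $21), every unit sold adds to the loss.
Shutting down limits the loss to fixed cost, $271.

Shut down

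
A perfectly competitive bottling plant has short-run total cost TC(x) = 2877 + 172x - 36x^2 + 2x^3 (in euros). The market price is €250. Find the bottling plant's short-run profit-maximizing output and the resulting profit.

Profit = -€173 at x = 13

AVC = 172 - 36x + 2x^2; min AVC = €10 at x = 9. Since P = €250 ≥ min AVC, the firm produces.
With MC = 172 - 72x + 6x^2, P = MC on the upward-sloping part at x* = 13.
TR = 250·13 = 3250. TC = 2877 + 546 = 3423. Profit = 3250 − 3423 = -€173.
That loss of €173 beats the €2877 the firm would lose by shutting down; producing recovers €2704 of fixed cost.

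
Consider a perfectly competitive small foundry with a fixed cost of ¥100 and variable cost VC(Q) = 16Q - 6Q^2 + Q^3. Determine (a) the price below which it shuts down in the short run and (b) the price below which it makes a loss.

Shutdown price = min AVC. AVC = 16 - 6Q + Q^2, with vertex at Q = 3 and minimum ¥7.
ATC = 100/Q + 16 - 6Q + Q^2. Setting dATC/dQ = −100/Q^2 − 6 + 2Q = 0 gives Q = 5 (since 2·5^3 − 6·5^2 = 100).
min ATC = 100/5 + 16 − 6·5 + 5^2 = ¥31. That is the break-even price.
Between these two prices the firm operates at a loss; above ¥31 it earns a profit.

Shutdown price = ¥7; break-even price = ¥31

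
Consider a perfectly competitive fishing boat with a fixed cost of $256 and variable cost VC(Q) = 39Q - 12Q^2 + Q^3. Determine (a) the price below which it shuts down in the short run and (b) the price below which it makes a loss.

Shutdown price = $3; break-even price = $39

Shutdown price = min AVC. AVC = 39 - 12Q + Q^2, with vertex at Q = 6 and minimum $3.
ATC = 256/Q + 39 - 12Q + Q^2. Setting dATC/dQ = −256/Q^2 − 12 + 2Q = 0 gives Q = 8 (since 2·8^3 − 12·8^2 = 256).
min ATC = 256/8 + 39 − 12·8 + 8^2 = $39. That is the break-even price.
For $3 ≤ P < $39 the firm produces at a loss; below $3 it shuts down.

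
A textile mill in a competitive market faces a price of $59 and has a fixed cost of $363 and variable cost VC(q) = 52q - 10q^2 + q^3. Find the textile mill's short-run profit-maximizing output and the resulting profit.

Profit = -$167 at q = 7

AVC = 52 - 10q + q^2 has its minimum $27 at q = 5; price $59 clears that bar, so the firm operates.
MC = 52 - 20q + 3q^2. Setting P = MC and taking the root on the rising branch gives q* = 7.
TR = 59·7 = 413. TC = 363 + 217 = 580. Profit = 413 − 580 = -$167.
That loss of $167 beats the $363 the firm would lose by shutting down; producing recovers $196 of fixed cost.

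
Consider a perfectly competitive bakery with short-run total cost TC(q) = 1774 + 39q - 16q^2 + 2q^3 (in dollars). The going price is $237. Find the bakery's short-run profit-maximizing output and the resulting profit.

AVC = 39 - 16q + 2q^2 has its minimum $7 at q = 4; price $237 clears that bar, so the firm operates.
MC = 39 - 32q + 6q^2. Setting P = MC and taking the root on the rising branch gives q* = 9.
TR = 237·9 = 2133. TC = 1774 + 513 = 2287. Profit = 2133 − 2287 = -$154.
Shutting down would mean losing the fixed cost of $1774, so operating at a loss of $154 is better by $1620.

Profit = -$154 at q = 9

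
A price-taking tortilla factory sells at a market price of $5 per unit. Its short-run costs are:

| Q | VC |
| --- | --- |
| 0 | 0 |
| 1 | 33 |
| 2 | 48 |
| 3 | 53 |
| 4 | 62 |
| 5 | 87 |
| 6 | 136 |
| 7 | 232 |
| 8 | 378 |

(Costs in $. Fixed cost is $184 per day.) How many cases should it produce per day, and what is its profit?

Compute π = P·Q − TC at each output: Q=0: -184; Q=1: -212; Q=2: -222; Q=3: -222; Q=4: -226; Q=5: -246; Q=6: -290; Q=7: -381; Q=8: -522.
Profit is highest at Q = 0. Equivalently, the lowest AVC in the table is 62/4 ≈ $15.50 at Q = 4, and P = $5 falls below it — price never covers variable cost, so the firm shuts down and loses only its fixed cost.

Q = 0 (shut down); profit = -$184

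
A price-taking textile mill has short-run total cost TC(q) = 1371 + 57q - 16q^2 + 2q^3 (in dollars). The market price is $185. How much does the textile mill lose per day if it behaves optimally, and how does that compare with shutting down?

AVC = 57 - 16q + 2q^2; min AVC = $25 at q = 4. Since P = $185 ≥ min AVC, the firm produces.
MC = 57 - 32q + 6q^2. Setting P = MC and taking the root on the rising branch gives q* = 8.
TR = 185·8 = 1480. TC = 1371 + 456 = 1827. Profit = 1480 − 1827 = -$347.
By producing, the firm covers all variable cost plus $1024 of fixed cost; shutting down would lose the full $1371.

Profit = -$347 at q = 8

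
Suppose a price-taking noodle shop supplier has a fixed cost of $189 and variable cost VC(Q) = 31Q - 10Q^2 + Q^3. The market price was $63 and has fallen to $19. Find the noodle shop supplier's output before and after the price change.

Output falls from 8 to 6

MC = 31 - 20Q + 3Q^2; the shutdown threshold is min AVC = $6 (at Q = 5).
At P = $63 ≥ min AVC, set P = MC on the rising branch: Q = 8.
At P = $19 ≥ min AVC, set P = MC: Q = 6. The firm stays open but cuts output.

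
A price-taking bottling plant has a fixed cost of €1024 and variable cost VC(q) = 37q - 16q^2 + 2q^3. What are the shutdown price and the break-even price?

Shutdown price = €5; break-even price = €165

Shutdown price = min AVC. AVC = 37 - 16q + 2q^2, with vertex at q = 4 and minimum €5.
ATC = 1024/q + 37 - 16q + 2q^2. Setting dATC/dq = −1024/q^2 − 16 + 4q = 0 gives q = 8 (since 4·8^3 − 16·8^2 = 1024).
min ATC = 1024/8 + 37 − 16·8 + 2·8^2 = €165. That is the break-even price.
Between these two prices the firm operates at a loss; above €165 it earns a profit.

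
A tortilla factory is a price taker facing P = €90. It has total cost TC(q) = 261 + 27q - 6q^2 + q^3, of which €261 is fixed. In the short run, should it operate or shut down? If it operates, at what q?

From TC, MC = TC'(q) = 27 - 12q + 3q^2 and AVC = VC/q = 27 - 6q + q^2.
AVC hits its minimum where MC = AVC, at q = 3, giving min AVC = 27 - 6·3 + 3^2 = €18.
Because €90 ≥ €18, revenue can cover variable cost; the firm operates.
Set P = MC: 90 = 27 - 12q + 3q^2 → -63 - 12q + 3q^2 = 0. The roots are q = -3 and q = 7; the profit-maximizing output is on the rising part of MC, so q* = 7.
Check: AVC at q = 7 is €34 ≤ P, so revenue covers variable cost.
Profit = P·q − TC = 90·7 − 499 = €131.

Produce at q = 7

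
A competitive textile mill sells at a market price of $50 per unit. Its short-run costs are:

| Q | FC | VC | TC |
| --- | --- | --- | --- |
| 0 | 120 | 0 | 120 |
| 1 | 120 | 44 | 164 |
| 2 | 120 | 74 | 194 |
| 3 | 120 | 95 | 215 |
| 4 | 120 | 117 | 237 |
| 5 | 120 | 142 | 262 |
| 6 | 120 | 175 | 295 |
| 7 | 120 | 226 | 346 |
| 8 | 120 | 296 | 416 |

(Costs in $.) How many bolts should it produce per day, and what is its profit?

Compute π = P·Q − TC at each output: Q=0: -120; Q=1: -114; Q=2: -94; Q=3: -65; Q=4: -37; Q=5: -12; Q=6: 5; Q=7: 4; Q=8: -16.
Profit is maximized at Q = 6. AVC there is 175/6 = $29.17 ≤ P, so producing beats shutting down (which would give -$120).

Q = 6; profit = $5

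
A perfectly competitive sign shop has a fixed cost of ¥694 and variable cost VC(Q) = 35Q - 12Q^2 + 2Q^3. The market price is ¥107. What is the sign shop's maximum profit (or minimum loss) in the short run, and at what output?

Profit = -¥262 at Q = 6

AVC = 35 - 12Q + 2Q^2 has its minimum ¥17 at Q = 3; price ¥107 clears that bar, so the firm operates.
With MC = 35 - 24Q + 6Q^2, P = MC on the upward-sloping part at Q* = 6.
TR = 107·6 = 642. TC = 694 + 210 = 904. Profit = 642 − 904 = -¥262.
Shutting down would mean losing the fixed cost of ¥694, so operating at a loss of ¥262 is better by ¥432.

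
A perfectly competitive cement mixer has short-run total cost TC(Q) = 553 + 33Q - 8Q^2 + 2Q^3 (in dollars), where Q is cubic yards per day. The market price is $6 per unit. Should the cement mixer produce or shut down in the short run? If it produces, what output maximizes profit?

From TC, MC = TC'(Q) = 33 - 16Q + 6Q^2 and AVC = VC/Q = 33 - 8Q + 2Q^2.
AVC hits its minimum where MC = AVC, at Q = 2, giving min AVC = 33 - 8·2 + 2·2^2 = $25.
P = $6 lies below min AVC = $25; no output level covers variable cost.
Best response: produce nothing and absorb the $553 fixed cost.

Shut down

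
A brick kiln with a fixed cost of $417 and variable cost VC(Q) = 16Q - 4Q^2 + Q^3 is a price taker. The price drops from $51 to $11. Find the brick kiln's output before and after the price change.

AVC = 16 - 4Q + Q^2, minimized at Q = 2 where min AVC = $12. MC = 16 - 8Q + 3Q^2.
At P = $51 ≥ min AVC, set P = MC on the rising branch: Q = 5.
At P = $11 < min AVC = $12, price no longer covers variable cost at any output, so the firm shuts down: Q = 0.

Output falls from 5 to 0 (the firm shuts down)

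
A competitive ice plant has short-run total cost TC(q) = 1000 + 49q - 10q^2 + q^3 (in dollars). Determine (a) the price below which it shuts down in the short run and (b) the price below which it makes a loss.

AVC = 49 - 10q + q^2; minimized at q = 5, giving min AVC = $24. That is the shutdown price.
ATC = 1000/q + 49 - 10q + q^2. Setting dATC/dq = −1000/q^2 − 10 + 2q = 0 gives q = 10 (since 2·10^3 − 10·10^2 = 1000).
min ATC = 1000/10 + 49 − 10·10 + 10^2 = $149. That is the break-even price.
Between these two prices the firm operates at a loss; above $149 it earns a profit.

Shutdown price = $24; break-even price = $149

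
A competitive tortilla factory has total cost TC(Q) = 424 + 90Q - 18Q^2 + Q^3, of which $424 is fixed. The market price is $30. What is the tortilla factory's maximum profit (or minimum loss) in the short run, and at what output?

Profit = -$224 at Q = 10

AVC = 90 - 18Q + Q^2; min AVC = $9 at Q = 9. Since P = $30 ≥ min AVC, the firm produces.
With MC = 90 - 36Q + 3Q^2, P = MC on the upward-sloping part at Q* = 10.
TR = 30·10 = 300. TC = 424 + 100 = 524. Profit = 300 − 524 = -$224.
That loss of $224 beats the $424 the firm would lose by shutting down; producing recovers $200 of fixed cost.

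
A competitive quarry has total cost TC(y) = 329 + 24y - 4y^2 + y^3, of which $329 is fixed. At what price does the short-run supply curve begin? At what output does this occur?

The shutdown price is the minimum of AVC. VC = 24y - 4y^2 + y^3, so AVC = 24 - 4y + y^2.
dAVC/dy = -4 + 2y = 0 gives y = 2. min AVC = 24 - 4·2 + 2^2 = 20.
The firm shuts down for any P below $20.

$20 per unit, at y = 2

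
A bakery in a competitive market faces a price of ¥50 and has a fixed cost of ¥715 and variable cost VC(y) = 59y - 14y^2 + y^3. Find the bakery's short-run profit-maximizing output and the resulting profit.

AVC = 59 - 14y + y^2 has its minimum ¥10 at y = 7; price ¥50 clears that bar, so the firm operates.
With MC = 59 - 28y + 3y^2, P = MC on the upward-sloping part at y* = 9.
TR = 50·9 = 450. TC = 715 + 126 = 841. Profit = 450 − 841 = -¥391.
That loss of ¥391 beats the ¥715 the firm would lose by shutting down; producing recovers ¥324 of fixed cost.

Profit = -¥391 at y = 9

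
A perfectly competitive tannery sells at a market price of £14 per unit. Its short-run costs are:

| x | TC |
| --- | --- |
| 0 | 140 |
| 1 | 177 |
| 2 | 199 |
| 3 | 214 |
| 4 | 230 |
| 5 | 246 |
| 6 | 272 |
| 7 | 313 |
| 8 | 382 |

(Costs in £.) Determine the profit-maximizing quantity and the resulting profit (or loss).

Tabulate TR − TC: x=0: -140; x=1: -163; x=2: -171; x=3: -172; x=4: -174; x=5: -176; x=6: -188; x=7: -215; x=8: -270.
Profit is highest at x = 0. Equivalently, the lowest AVC in the table is 106/5 ≈ £21.20 at x = 5, and P = £14 falls below it — price never covers variable cost, so the firm shuts down and loses only its fixed cost.

x = 0 (shut down); profit = -£140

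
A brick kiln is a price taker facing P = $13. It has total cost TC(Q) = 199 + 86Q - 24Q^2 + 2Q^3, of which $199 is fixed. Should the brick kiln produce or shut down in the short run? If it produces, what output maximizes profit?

Shut down

Strip out fixed cost: VC = 86Q - 24Q^2 + 2Q^3. Then AVC = 86 - 24Q + 2Q^2 and MC = 86 - 48Q + 6Q^2.
The AVC parabola has its vertex at Q = 24/4 = 6, where AVC = 86 - 24·6 + 2·6^2 = $14.
With P < min AVC ($13 < $14), every unit sold adds to the loss.
The firm minimizes its loss by shutting down and losing only its fixed cost of $199.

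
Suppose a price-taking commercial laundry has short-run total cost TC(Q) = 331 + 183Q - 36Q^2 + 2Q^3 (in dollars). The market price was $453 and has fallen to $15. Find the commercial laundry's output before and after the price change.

Output falls from 15 to 0 (the firm shuts down)

AVC = 183 - 36Q + 2Q^2, minimized at Q = 9 where min AVC = $21. MC = 183 - 72Q + 6Q^2.
At P = $453 ≥ min AVC, set P = MC on the rising branch: Q = 15.
At P = $15 < min AVC = $21, price no longer covers variable cost at any output, so the firm shuts down: Q = 0.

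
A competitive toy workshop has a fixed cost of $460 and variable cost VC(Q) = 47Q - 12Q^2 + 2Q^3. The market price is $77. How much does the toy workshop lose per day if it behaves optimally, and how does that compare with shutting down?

AVC = 47 - 12Q + 2Q^2; min AVC = $29 at Q = 3. Since P = $77 ≥ min AVC, the firm produces.
MC = 47 - 24Q + 6Q^2. Setting P = MC and taking the root on the rising branch gives Q* = 5.
TR = 77·5 = 385. TC = 460 + 185 = 645. Profit = 385 − 645 = -$260.
That loss of $260 beats the $460 the firm would lose by shutting down; producing recovers $200 of fixed cost.

Profit = -$260 at Q = 5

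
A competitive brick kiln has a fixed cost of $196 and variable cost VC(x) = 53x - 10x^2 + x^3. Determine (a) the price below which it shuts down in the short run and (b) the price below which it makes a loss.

Shutdown price = $28; break-even price = $60

Shutdown price = min AVC. AVC = 53 - 10x + x^2, with vertex at x = 5 and minimum $28.
ATC = 196/x + 53 - 10x + x^2. Setting dATC/dx = −196/x^2 − 10 + 2x = 0 gives x = 7 (since 2·7^3 − 10·7^2 = 196).
min ATC = 196/7 + 53 − 10·7 + 7^2 = $60. That is the break-even price.
Between these two prices the firm operates at a loss; above $60 it earns a profit.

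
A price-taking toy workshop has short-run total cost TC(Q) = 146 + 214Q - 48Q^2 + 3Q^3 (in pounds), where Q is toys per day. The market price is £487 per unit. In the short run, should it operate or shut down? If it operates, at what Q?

Strip out fixed cost: VC = 214Q - 48Q^2 + 3Q^3. Then AVC = 214 - 48Q + 3Q^2 and MC = 214 - 96Q + 9Q^2.
AVC is minimized where dAVC/dQ = -48 + 6Q = 0, at Q = 8; min AVC = 214 - 48·8 + 3·8^2 = £22.
Since P = £487 ≥ min AVC = £22, price covers variable cost and the firm should produce.
Solving P = MC: -273 - 96Q + 9Q^2 = 0 ⇒ Q = -7/3 or 13. On the upward-sloping branch, Q* = 13.
Check: AVC at Q = 13 is £97 ≤ P, so revenue covers variable cost.
Profit = P·Q − TC = 487·13 − 1407 = £4924.

Produce at Q = 13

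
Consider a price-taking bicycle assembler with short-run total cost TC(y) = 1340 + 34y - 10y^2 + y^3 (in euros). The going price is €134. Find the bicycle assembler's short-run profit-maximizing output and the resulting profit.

Profit = -€340 at y = 10

AVC = 34 - 10y + y^2 has its minimum €9 at y = 5; price €134 clears that bar, so the firm operates.
With MC = 34 - 20y + 3y^2, P = MC on the upward-sloping part at y* = 10.
TR = 134·10 = 1340. TC = 1340 + 340 = 1680. Profit = 1340 − 1680 = -€340.
By producing, the firm covers all variable cost plus €1000 of fixed cost; shutting down would lose the full €1340.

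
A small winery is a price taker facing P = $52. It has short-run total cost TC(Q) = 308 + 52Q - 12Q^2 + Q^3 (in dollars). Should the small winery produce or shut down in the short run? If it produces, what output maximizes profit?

Variable cost is VC = 52Q - 12Q^2 + Q^3, so AVC = VC/Q = 52 - 12Q + Q^2 and MC = dTC/dQ = 52 - 24Q + 3Q^2.
The AVC parabola has its vertex at Q = 12/2 = 6, where AVC = 52 - 12·6 + 6^2 = $16.
Since P = $52 ≥ min AVC = $16, price covers variable cost and the firm should produce.
Solving P = MC: -24Q + 3Q^2 = 0 ⇒ Q = 0 or 8. On the upward-sloping branch, Q* = 8.
Check: AVC at Q = 8 is $20 ≤ P, so revenue covers variable cost.
Profit = P·Q − TC = 52·8 − 468 = -$52, a loss, but smaller than the $308 fixed cost the firm would lose by shutting down.

Produce at Q = 8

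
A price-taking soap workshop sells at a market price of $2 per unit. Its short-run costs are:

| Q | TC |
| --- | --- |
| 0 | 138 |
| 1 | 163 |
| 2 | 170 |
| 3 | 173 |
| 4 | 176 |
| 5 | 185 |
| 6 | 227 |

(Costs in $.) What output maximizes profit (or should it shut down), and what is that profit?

Q = 0 (shut down); profit = -$138

Tabulate TR − TC: Q=0: -138; Q=1: -161; Q=2: -166; Q=3: -167; Q=4: -168; Q=5: -175; Q=6: -215.
Profit is highest at Q = 0. Equivalently, the lowest AVC in the table is 47/5 ≈ $9.40 at Q = 5, and P = $2 falls below it — price never covers variable cost, so the firm shuts down and loses only its fixed cost.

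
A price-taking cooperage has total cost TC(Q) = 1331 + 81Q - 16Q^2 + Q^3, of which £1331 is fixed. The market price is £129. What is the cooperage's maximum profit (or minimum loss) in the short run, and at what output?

Profit = -£179 at Q = 12

AVC = 81 - 16Q + Q^2; min AVC = £17 at Q = 8. Since P = £129 ≥ min AVC, the firm produces.
With MC = 81 - 32Q + 3Q^2, P = MC on the upward-sloping part at Q* = 12.
TR = 129·12 = 1548. TC = 1331 + 396 = 1727. Profit = 1548 − 1727 = -£179.
By producing, the firm covers all variable cost plus £1152 of fixed cost; shutting down would lose the full £1331.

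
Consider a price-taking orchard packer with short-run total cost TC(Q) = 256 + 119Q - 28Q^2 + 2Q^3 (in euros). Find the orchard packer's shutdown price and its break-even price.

Shutdown price = min AVC. AVC = 119 - 28Q + 2Q^2, with vertex at Q = 7 and minimum €21.
ATC = 256/Q + 119 - 28Q + 2Q^2. Setting dATC/dQ = −256/Q^2 − 28 + 4Q = 0 gives Q = 8 (since 4·8^3 − 28·8^2 = 256).
min ATC = 256/8 + 119 − 28·8 + 2·8^2 = €55. That is the break-even price.
Between these two prices the firm operates at a loss; above €55 it earns a profit.

Shutdown price = €21; break-even price = €55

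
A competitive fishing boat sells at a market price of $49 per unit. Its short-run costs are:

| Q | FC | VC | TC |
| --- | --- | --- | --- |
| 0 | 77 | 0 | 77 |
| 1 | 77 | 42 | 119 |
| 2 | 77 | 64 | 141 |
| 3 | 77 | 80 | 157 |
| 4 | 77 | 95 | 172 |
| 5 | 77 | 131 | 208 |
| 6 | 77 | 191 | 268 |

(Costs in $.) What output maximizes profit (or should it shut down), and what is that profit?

Profit at each row (π = 49Q − TC): Q=0: -77; Q=1: -70; Q=2: -43; Q=3: -10; Q=4: 24; Q=5: 37; Q=6: 26.
Profit is maximized at Q = 5. AVC there is 131/5 = $26.20 ≤ P, so producing beats shutting down (which would give -$77).

Q = 5; profit = $37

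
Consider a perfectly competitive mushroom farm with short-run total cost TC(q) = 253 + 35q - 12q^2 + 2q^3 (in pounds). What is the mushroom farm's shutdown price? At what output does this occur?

The firm shuts down when price falls below the minimum of average variable cost. AVC = VC/q = 35 - 12q + 2q^2.
At the minimum of AVC, MC = AVC. MC = 35 - 24q + 6q^2; setting MC = AVC gives 4q^2 - 12q = 0, so q = 3. min AVC = 17.
For P < £17 the firm produces nothing.

£17 per unit, at q = 3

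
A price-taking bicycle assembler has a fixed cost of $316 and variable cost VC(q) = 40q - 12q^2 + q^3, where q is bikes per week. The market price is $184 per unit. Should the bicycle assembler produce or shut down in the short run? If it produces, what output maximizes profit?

Produce at q = 12

Strip out fixed cost: VC = 40q - 12q^2 + q^3. Then AVC = 40 - 12q + q^2 and MC = 40 - 24q + 3q^2.
AVC is minimized where dAVC/dq = -12 + 2q = 0, at q = 6; min AVC = 40 - 12·6 + 6^2 = $4.
Because $184 ≥ $4, revenue can cover variable cost; the firm operates.
P = MC gives -144 - 24q + 3q^2 = 0, with roots -4 and 12. Take the larger (rising MC): q* = 12.
Check: AVC at q = 12 is $40 ≤ P, so revenue covers variable cost.
Profit = P·q − TC = 184·12 − 796 = $1412.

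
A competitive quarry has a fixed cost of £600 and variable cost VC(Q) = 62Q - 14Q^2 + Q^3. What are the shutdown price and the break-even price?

Shutdown price = £13; break-even price = £82

AVC = 62 - 14Q + Q^2; minimized at Q = 7, giving min AVC = £13. That is the shutdown price.
ATC = 600/Q + 62 - 14Q + Q^2. Setting dATC/dQ = −600/Q^2 − 14 + 2Q = 0 gives Q = 10 (since 2·10^3 − 14·10^2 = 600).
min ATC = 600/10 + 62 − 14·10 + 10^2 = £82. That is the break-even price.
For £13 ≤ P < £82 the firm produces at a loss; below £13 it shuts down.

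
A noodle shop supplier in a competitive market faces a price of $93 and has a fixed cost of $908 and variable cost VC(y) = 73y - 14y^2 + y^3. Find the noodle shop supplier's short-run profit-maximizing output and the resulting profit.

Profit = -$308 at y = 10

AVC = 73 - 14y + y^2; min AVC = $24 at y = 7. Since P = $93 ≥ min AVC, the firm produces.
With MC = 73 - 28y + 3y^2, P = MC on the upward-sloping part at y* = 10.
TR = 93·10 = 930. TC = 908 + 330 = 1238. Profit = 930 − 1238 = -$308.
That loss of $308 beats the $908 the firm would lose by shutting down; producing recovers $600 of fixed cost.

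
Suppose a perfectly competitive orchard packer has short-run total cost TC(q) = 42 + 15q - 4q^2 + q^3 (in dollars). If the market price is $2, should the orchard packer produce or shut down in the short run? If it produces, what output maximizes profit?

From TC, MC = TC'(q) = 15 - 8q + 3q^2 and AVC = VC/q = 15 - 4q + q^2.
AVC is minimized where dAVC/dq = -4 + 2q = 0, at q = 2; min AVC = 15 - 4·2 + 2^2 = $11.
P = $2 lies below min AVC = $11; no output level covers variable cost.
Best response: produce nothing and absorb the $42 fixed cost.

Shut down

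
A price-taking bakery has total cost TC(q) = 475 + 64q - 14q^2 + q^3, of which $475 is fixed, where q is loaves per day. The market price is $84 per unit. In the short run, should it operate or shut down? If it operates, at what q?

Variable cost is VC = 64q - 14q^2 + q^3, so AVC = VC/q = 64 - 14q + q^2 and MC = dTC/dq = 64 - 28q + 3q^2.
The AVC parabola has its vertex at q = 14/2 = 7, where AVC = 64 - 14·7 + 7^2 = $15.
P = $84 exceeds min AVC = $15, so the firm stays open.
Solving P = MC: -20 - 28q + 3q^2 = 0 ⇒ q = -2/3 or 10. On the upward-sloping branch, q* = 10.
Check: AVC at q = 10 is $24 ≤ P, so revenue covers variable cost.
Profit = P·q − TC = 84·10 − 715 = $125.

Produce at q = 10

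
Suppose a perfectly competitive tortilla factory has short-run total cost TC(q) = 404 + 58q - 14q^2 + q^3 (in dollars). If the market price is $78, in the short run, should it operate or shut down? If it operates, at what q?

Strip out fixed cost: VC = 58q - 14q^2 + q^3. Then AVC = 58 - 14q + q^2 and MC = 58 - 28q + 3q^2.
The AVC parabola has its vertex at q = 14/2 = 7, where AVC = 58 - 14·7 + 7^2 = $9.
Because $78 ≥ $9, revenue can cover variable cost; the firm operates.
P = MC gives -20 - 28q + 3q^2 = 0, with roots -2/3 and 10. Take the larger (rising MC): q* = 10.
Check: AVC at q = 10 is $18 ≤ P, so revenue covers variable cost.
Profit = P·q − TC = 78·10 − 584 = $196.

Produce at q = 10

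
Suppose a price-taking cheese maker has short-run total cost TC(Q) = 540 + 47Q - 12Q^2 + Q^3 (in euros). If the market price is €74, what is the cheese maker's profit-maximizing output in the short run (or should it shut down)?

From TC, MC = TC'(Q) = 47 - 24Q + 3Q^2 and AVC = VC/Q = 47 - 12Q + Q^2.
The AVC parabola has its vertex at Q = 12/2 = 6, where AVC = 47 - 12·6 + 6^2 = €11.
P = €74 exceeds min AVC = €11, so the firm stays open.
P = MC gives -27 - 24Q + 3Q^2 = 0, with roots -1 and 9. Take the larger (rising MC): Q* = 9.
Check: AVC at Q = 9 is €20 ≤ P, so revenue covers variable cost.
Profit = P·Q − TC = 74·9 − 720 = -€54, a loss, but smaller than the €540 fixed cost the firm would lose by shutting down.

Produce at Q = 9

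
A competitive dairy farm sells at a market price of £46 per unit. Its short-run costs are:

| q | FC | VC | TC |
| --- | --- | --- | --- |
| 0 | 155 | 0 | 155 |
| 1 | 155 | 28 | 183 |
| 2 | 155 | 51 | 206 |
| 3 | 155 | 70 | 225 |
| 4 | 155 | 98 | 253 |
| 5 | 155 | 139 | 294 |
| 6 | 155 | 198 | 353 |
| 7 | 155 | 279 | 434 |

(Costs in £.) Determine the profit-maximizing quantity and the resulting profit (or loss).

Profit at each row (π = 46q − TC): q=0: -155; q=1: -137; q=2: -114; q=3: -87; q=4: -69; q=5: -64; q=6: -77; q=7: -112.
Profit is maximized at q = 5. AVC there is 139/5 = £27.80 ≤ P, so producing beats shutting down (which would give -£155).

q = 5; profit = -£64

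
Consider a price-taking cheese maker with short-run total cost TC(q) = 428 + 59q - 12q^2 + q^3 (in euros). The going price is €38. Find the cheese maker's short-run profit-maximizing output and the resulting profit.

Profit = -€330 at q = 7

AVC = 59 - 12q + q^2; min AVC = €23 at q = 6. Since P = €38 ≥ min AVC, the firm produces.
With MC = 59 - 24q + 3q^2, P = MC on the upward-sloping part at q* = 7.
TR = 38·7 = 266. TC = 428 + 168 = 596. Profit = 266 − 596 = -€330.
By producing, the firm covers all variable cost plus €98 of fixed cost; shutting down would lose the full €428.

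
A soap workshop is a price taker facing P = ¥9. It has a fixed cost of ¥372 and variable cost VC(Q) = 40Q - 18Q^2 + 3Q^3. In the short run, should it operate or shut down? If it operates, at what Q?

Variable cost is VC = 40Q - 18Q^2 + 3Q^3, so AVC = VC/Q = 40 - 18Q + 3Q^2 and MC = dTC/dQ = 40 - 36Q + 9Q^2.
The AVC parabola has its vertex at Q = 18/6 = 3, where AVC = 40 - 18·3 + 3·3^2 = ¥13.
With P < min AVC (¥9 < ¥13), every unit sold adds to the loss.
Shutting down limits the loss to fixed cost, ¥372.

Shut down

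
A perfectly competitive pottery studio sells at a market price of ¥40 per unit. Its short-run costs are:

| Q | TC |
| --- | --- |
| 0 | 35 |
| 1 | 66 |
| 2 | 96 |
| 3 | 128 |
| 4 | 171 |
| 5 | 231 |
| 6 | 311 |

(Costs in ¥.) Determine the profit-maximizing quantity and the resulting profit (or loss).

Q = 3; profit = -¥8

Compute π = P·Q − TC at each output: Q=0: -35; Q=1: -26; Q=2: -16; Q=3: -8; Q=4: -11; Q=5: -31; Q=6: -71.
Profit is maximized at Q = 3. AVC there is 93/3 = ¥31 ≤ P, so producing beats shutting down (which would give -¥35).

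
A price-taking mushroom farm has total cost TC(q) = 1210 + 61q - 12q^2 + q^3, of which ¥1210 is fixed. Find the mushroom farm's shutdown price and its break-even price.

Shutdown price = ¥25; break-even price = ¥160

AVC = 61 - 12q + q^2; minimized at q = 6, giving min AVC = ¥25. That is the shutdown price.
ATC = 1210/q + 61 - 12q + q^2. Setting dATC/dq = −1210/q^2 − 12 + 2q = 0 gives q = 11 (since 2·11^3 − 12·11^2 = 1210).
min ATC = 1210/11 + 61 − 12·11 + 11^2 = ¥160. That is the break-even price.
Between these two prices the firm operates at a loss; above ¥160 it earns a profit.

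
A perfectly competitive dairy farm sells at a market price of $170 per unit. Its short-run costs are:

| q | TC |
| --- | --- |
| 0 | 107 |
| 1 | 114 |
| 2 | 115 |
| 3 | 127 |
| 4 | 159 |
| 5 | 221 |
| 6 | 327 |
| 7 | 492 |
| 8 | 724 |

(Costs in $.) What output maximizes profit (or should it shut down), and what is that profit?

q = 7; profit = $698

Profit at each row (π = 170q − TC): q=0: -107; q=1: 56; q=2: 225; q=3: 383; q=4: 521; q=5: 629; q=6: 693; q=7: 698; q=8: 636.
Profit is maximized at q = 7. AVC there is 385/7 = $55 ≤ P, so producing beats shutting down (which would give -$107).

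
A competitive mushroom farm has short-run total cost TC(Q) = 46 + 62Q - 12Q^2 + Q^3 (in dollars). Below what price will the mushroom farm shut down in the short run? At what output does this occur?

Short-run supply begins at min AVC. From VC = 62Q - 12Q^2 + Q^3, AVC = 62 - 12Q + Q^2.
At the minimum of AVC, MC = AVC. MC = 62 - 24Q + 3Q^2; setting MC = AVC gives 2Q^2 - 12Q = 0, so Q = 6. min AVC = 26.
The firm shuts down for any P below $26.

$26 per unit, at Q = 6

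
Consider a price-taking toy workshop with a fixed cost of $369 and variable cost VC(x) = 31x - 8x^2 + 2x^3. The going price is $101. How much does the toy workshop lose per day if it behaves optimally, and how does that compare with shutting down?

AVC = 31 - 8x + 2x^2 has its minimum $23 at x = 2; price $101 clears that bar, so the firm operates.
MC = 31 - 16x + 6x^2. Setting P = MC and taking the root on the rising branch gives x* = 5.
TR = 101·5 = 505. TC = 369 + 205 = 574. Profit = 505 − 574 = -$69.
By producing, the firm covers all variable cost plus $300 of fixed cost; shutting down would lose the full $369.

Profit = -$69 at x = 5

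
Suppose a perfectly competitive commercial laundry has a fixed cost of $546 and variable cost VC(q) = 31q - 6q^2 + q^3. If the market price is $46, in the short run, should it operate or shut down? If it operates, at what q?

Strip out fixed cost: VC = 31q - 6q^2 + q^3. Then AVC = 31 - 6q + q^2 and MC = 31 - 12q + 3q^2.
The AVC parabola has its vertex at q = 6/2 = 3, where AVC = 31 - 6·3 + 3^2 = $22.
P = $46 exceeds min AVC = $22, so the firm stays open.
Solving P = MC: -15 - 12q + 3q^2 = 0 ⇒ q = -1 or 5. On the upward-sloping branch, q* = 5.
Check: AVC at q = 5 is $26 ≤ P, so revenue covers variable cost.
Profit = P·q − TC = 46·5 − 676 = -$446, a loss, but smaller than the $546 fixed cost the firm would lose by shutting down.

Produce at q = 5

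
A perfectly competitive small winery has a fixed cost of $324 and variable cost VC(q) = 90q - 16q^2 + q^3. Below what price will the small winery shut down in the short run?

The shutdown price is the minimum of AVC. VC = 90q - 16q^2 + q^3, so AVC = 90 - 16q + q^2.
At the minimum of AVC, MC = AVC. MC = 90 - 32q + 3q^2; setting MC = AVC gives 2q^2 - 16q = 0, so q = 8. min AVC = 26.
For P < $26 the firm produces nothing.

$26 per unit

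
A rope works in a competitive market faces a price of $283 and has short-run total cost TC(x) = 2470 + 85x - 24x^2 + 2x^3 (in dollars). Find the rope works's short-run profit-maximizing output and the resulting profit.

Profit = -$50 at x = 11

AVC = 85 - 24x + 2x^2; min AVC = $13 at x = 6. Since P = $283 ≥ min AVC, the firm produces.
With MC = 85 - 48x + 6x^2, P = MC on the upward-sloping part at x* = 11.
TR = 283·11 = 3113. TC = 2470 + 693 = 3163. Profit = 3113 − 3163 = -$50.
By producing, the firm covers all variable cost plus $2420 of fixed cost; shutting down would lose the full $2470.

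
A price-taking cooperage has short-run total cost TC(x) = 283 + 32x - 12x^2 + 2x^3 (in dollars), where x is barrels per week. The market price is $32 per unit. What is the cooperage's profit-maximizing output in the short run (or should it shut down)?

Produce at x = 4

Strip out fixed cost: VC = 32x - 12x^2 + 2x^3. Then AVC = 32 - 12x + 2x^2 and MC = 32 - 24x + 6x^2.
AVC hits its minimum where MC = AVC, at x = 3, giving min AVC = 32 - 12·3 + 2·3^2 = $14.
Because $32 ≥ $14, revenue can cover variable cost; the firm operates.
Solving P = MC: -24x + 6x^2 = 0 ⇒ x = 0 or 4. On the upward-sloping branch, x* = 4.
Check: AVC at x = 4 is $16 ≤ P, so revenue covers variable cost.
Profit = P·x − TC = 32·4 − 347 = -$219, a loss, but smaller than the $283 fixed cost the firm would lose by shutting down.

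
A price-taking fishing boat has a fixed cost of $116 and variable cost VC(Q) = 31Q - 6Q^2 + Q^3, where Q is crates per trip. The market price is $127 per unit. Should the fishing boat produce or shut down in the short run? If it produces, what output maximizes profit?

From TC, MC = TC'(Q) = 31 - 12Q + 3Q^2 and AVC = VC/Q = 31 - 6Q + Q^2.
The AVC parabola has its vertex at Q = 6/2 = 3, where AVC = 31 - 6·3 + 3^2 = $22.
P = $127 exceeds min AVC = $22, so the firm stays open.
P = MC gives -96 - 12Q + 3Q^2 = 0, with roots -4 and 8. Take the larger (rising MC): Q* = 8.
Check: AVC at Q = 8 is $47 ≤ P, so revenue covers variable cost.
Profit = P·Q − TC = 127·8 − 492 = $524.

Produce at Q = 8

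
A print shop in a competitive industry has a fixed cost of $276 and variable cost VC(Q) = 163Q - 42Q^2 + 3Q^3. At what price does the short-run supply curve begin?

Short-run supply begins at min AVC. From VC = 163Q - 42Q^2 + 3Q^3, AVC = 163 - 42Q + 3Q^2.
dAVC/dQ = -42 + 6Q = 0 gives Q = 7. min AVC = 163 - 42·7 + 3·7^2 = 16.
For P < $16 the firm produces nothing.

$16 per unit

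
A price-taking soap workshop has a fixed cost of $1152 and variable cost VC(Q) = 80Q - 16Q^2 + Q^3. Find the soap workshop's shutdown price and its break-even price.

Shutdown price = $16; break-even price = $128

AVC = 80 - 16Q + Q^2; minimized at Q = 8, giving min AVC = $16. That is the shutdown price.
ATC = 1152/Q + 80 - 16Q + Q^2. Setting dATC/dQ = −1152/Q^2 − 16 + 2Q = 0 gives Q = 12 (since 2·12^3 − 16·12^2 = 1152).
min ATC = 1152/12 + 80 − 16·12 + 12^2 = $128. That is the break-even price.
Between these two prices the firm operates at a loss; above $128 it earns a profit.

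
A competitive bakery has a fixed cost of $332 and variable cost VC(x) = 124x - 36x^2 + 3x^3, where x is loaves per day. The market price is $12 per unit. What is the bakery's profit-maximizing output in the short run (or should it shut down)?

Shut down

Strip out fixed cost: VC = 124x - 36x^2 + 3x^3. Then AVC = 124 - 36x + 3x^2 and MC = 124 - 72x + 9x^2.
The AVC parabola has its vertex at x = 36/6 = 6, where AVC = 124 - 36·6 + 3·6^2 = $16.
P = $12 lies below min AVC = $16; no output level covers variable cost.
Shutting down limits the loss to fixed cost, $332.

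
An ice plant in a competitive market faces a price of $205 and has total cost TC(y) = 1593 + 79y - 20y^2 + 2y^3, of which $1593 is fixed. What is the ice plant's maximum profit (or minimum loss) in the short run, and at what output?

AVC = 79 - 20y + 2y^2 has its minimum $29 at y = 5; price $205 clears that bar, so the firm operates.
With MC = 79 - 40y + 6y^2, P = MC on the upward-sloping part at y* = 9.
TR = 205·9 = 1845. TC = 1593 + 549 = 2142. Profit = 1845 − 2142 = -$297.
Shutting down would mean losing the fixed cost of $1593, so operating at a loss of $297 is better by $1296.

Profit = -$297 at y = 9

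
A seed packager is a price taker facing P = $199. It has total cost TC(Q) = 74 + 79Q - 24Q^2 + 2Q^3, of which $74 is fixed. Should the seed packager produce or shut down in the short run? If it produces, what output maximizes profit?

Variable cost is VC = 79Q - 24Q^2 + 2Q^3, so AVC = VC/Q = 79 - 24Q + 2Q^2 and MC = dTC/dQ = 79 - 48Q + 6Q^2.
The AVC parabola has its vertex at Q = 24/4 = 6, where AVC = 79 - 24·6 + 2·6^2 = $7.
P = $199 exceeds min AVC = $7, so the firm stays open.
P = MC gives -120 - 48Q + 6Q^2 = 0, with roots -2 and 10. Take the larger (rising MC): Q* = 10.
Check: AVC at Q = 10 is $39 ≤ P, so revenue covers variable cost.
Profit = P·Q − TC = 199·10 − 464 = $1526.

Produce at Q = 10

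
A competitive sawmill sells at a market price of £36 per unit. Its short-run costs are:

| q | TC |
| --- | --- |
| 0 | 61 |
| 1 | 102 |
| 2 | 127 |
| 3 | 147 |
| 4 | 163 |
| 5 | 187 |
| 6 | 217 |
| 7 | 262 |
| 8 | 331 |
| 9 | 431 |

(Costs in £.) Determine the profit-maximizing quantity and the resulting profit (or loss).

q = 6; profit = -£1

Profit at each row (π = 36q − TC): q=0: -61; q=1: -66; q=2: -55; q=3: -39; q=4: -19; q=5: -7; q=6: -1; q=7: -10; q=8: -43; q=9: -107.
Profit is maximized at q = 6. AVC there is 156/6 = £26 ≤ P, so producing beats shutting down (which would give -£61).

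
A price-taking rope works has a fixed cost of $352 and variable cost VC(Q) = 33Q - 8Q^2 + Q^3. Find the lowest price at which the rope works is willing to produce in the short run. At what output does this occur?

$17 per unit, at Q = 4

The firm shuts down when price falls below the minimum of average variable cost. AVC = VC/Q = 33 - 8Q + Q^2.
At the minimum of AVC, MC = AVC. MC = 33 - 16Q + 3Q^2; setting MC = AVC gives 2Q^2 - 8Q = 0, so Q = 4. min AVC = 17.
For P < $17 the firm produces nothing.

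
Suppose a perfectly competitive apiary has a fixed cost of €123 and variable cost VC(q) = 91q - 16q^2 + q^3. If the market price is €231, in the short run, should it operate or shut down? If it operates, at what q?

Produce at q = 14

Strip out fixed cost: VC = 91q - 16q^2 + q^3. Then AVC = 91 - 16q + q^2 and MC = 91 - 32q + 3q^2.
AVC is minimized where dAVC/dq = -16 + 2q = 0, at q = 8; min AVC = 91 - 16·8 + 8^2 = €27.
P = €231 exceeds min AVC = €27, so the firm stays open.
Set P = MC: 231 = 91 - 32q + 3q^2 → -140 - 32q + 3q^2 = 0. The roots are q = -10/3 and q = 14; the profit-maximizing output is on the rising part of MC, so q* = 14.
Check: AVC at q = 14 is €63 ≤ P, so revenue covers variable cost.
Profit = P·q − TC = 231·14 − 1005 = €2229.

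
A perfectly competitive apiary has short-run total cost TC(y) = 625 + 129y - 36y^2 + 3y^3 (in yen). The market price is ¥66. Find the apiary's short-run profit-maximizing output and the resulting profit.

Profit = -¥331 at y = 7

AVC = 129 - 36y + 3y^2; min AVC = ¥21 at y = 6. Since P = ¥66 ≥ min AVC, the firm produces.
With MC = 129 - 72y + 9y^2, P = MC on the upward-sloping part at y* = 7.
TR = 66·7 = 462. TC = 625 + 168 = 793. Profit = 462 − 793 = -¥331.
That loss of ¥331 beats the ¥625 the firm would lose by shutting down; producing recovers ¥294 of fixed cost.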